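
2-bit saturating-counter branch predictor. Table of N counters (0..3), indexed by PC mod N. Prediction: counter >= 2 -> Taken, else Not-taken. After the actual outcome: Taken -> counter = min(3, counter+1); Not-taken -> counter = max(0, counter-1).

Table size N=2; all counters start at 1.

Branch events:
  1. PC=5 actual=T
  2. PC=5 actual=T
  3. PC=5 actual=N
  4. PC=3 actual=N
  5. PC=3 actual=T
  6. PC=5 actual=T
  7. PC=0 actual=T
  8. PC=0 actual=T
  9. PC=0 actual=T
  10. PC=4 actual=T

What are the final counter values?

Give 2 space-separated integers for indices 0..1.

Answer: 3 3

Derivation:
Ev 1: PC=5 idx=1 pred=N actual=T -> ctr[1]=2
Ev 2: PC=5 idx=1 pred=T actual=T -> ctr[1]=3
Ev 3: PC=5 idx=1 pred=T actual=N -> ctr[1]=2
Ev 4: PC=3 idx=1 pred=T actual=N -> ctr[1]=1
Ev 5: PC=3 idx=1 pred=N actual=T -> ctr[1]=2
Ev 6: PC=5 idx=1 pred=T actual=T -> ctr[1]=3
Ev 7: PC=0 idx=0 pred=N actual=T -> ctr[0]=2
Ev 8: PC=0 idx=0 pred=T actual=T -> ctr[0]=3
Ev 9: PC=0 idx=0 pred=T actual=T -> ctr[0]=3
Ev 10: PC=4 idx=0 pred=T actual=T -> ctr[0]=3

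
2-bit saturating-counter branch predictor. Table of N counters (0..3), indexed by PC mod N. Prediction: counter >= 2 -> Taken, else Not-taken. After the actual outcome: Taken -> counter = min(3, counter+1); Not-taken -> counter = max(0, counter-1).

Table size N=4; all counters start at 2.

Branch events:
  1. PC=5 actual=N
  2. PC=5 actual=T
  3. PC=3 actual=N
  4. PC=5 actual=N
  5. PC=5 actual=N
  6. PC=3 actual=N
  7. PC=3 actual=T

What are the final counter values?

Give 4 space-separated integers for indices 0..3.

Ev 1: PC=5 idx=1 pred=T actual=N -> ctr[1]=1
Ev 2: PC=5 idx=1 pred=N actual=T -> ctr[1]=2
Ev 3: PC=3 idx=3 pred=T actual=N -> ctr[3]=1
Ev 4: PC=5 idx=1 pred=T actual=N -> ctr[1]=1
Ev 5: PC=5 idx=1 pred=N actual=N -> ctr[1]=0
Ev 6: PC=3 idx=3 pred=N actual=N -> ctr[3]=0
Ev 7: PC=3 idx=3 pred=N actual=T -> ctr[3]=1

Answer: 2 0 2 1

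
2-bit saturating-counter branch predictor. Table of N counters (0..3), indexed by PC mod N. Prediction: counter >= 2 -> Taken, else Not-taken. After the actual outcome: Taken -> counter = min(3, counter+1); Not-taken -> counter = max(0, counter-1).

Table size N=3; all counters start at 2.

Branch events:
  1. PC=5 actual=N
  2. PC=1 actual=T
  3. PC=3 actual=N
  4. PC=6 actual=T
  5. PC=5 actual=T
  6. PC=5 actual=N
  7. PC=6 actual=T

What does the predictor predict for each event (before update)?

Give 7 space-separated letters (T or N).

Answer: T T T N N T T

Derivation:
Ev 1: PC=5 idx=2 pred=T actual=N -> ctr[2]=1
Ev 2: PC=1 idx=1 pred=T actual=T -> ctr[1]=3
Ev 3: PC=3 idx=0 pred=T actual=N -> ctr[0]=1
Ev 4: PC=6 idx=0 pred=N actual=T -> ctr[0]=2
Ev 5: PC=5 idx=2 pred=N actual=T -> ctr[2]=2
Ev 6: PC=5 idx=2 pred=T actual=N -> ctr[2]=1
Ev 7: PC=6 idx=0 pred=T actual=T -> ctr[0]=3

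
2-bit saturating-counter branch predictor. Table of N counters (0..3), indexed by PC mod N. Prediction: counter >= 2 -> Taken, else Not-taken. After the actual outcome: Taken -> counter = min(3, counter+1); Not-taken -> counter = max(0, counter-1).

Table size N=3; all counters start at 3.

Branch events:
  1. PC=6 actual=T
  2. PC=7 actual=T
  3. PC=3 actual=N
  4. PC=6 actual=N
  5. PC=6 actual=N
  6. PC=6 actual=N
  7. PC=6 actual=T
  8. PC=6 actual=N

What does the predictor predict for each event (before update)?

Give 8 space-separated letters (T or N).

Ev 1: PC=6 idx=0 pred=T actual=T -> ctr[0]=3
Ev 2: PC=7 idx=1 pred=T actual=T -> ctr[1]=3
Ev 3: PC=3 idx=0 pred=T actual=N -> ctr[0]=2
Ev 4: PC=6 idx=0 pred=T actual=N -> ctr[0]=1
Ev 5: PC=6 idx=0 pred=N actual=N -> ctr[0]=0
Ev 6: PC=6 idx=0 pred=N actual=N -> ctr[0]=0
Ev 7: PC=6 idx=0 pred=N actual=T -> ctr[0]=1
Ev 8: PC=6 idx=0 pred=N actual=N -> ctr[0]=0

Answer: T T T T N N N N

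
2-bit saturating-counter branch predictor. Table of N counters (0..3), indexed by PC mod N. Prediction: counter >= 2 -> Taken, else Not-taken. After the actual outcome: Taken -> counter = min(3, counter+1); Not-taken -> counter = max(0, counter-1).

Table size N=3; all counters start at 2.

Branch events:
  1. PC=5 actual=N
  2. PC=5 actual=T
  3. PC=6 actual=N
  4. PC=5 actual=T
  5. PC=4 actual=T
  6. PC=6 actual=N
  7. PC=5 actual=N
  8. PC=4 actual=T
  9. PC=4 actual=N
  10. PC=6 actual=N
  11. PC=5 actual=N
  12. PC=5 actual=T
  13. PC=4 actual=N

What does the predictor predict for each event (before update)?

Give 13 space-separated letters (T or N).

Answer: T N T T T N T T T N T N T

Derivation:
Ev 1: PC=5 idx=2 pred=T actual=N -> ctr[2]=1
Ev 2: PC=5 idx=2 pred=N actual=T -> ctr[2]=2
Ev 3: PC=6 idx=0 pred=T actual=N -> ctr[0]=1
Ev 4: PC=5 idx=2 pred=T actual=T -> ctr[2]=3
Ev 5: PC=4 idx=1 pred=T actual=T -> ctr[1]=3
Ev 6: PC=6 idx=0 pred=N actual=N -> ctr[0]=0
Ev 7: PC=5 idx=2 pred=T actual=N -> ctr[2]=2
Ev 8: PC=4 idx=1 pred=T actual=T -> ctr[1]=3
Ev 9: PC=4 idx=1 pred=T actual=N -> ctr[1]=2
Ev 10: PC=6 idx=0 pred=N actual=N -> ctr[0]=0
Ev 11: PC=5 idx=2 pred=T actual=N -> ctr[2]=1
Ev 12: PC=5 idx=2 pred=N actual=T -> ctr[2]=2
Ev 13: PC=4 idx=1 pred=T actual=N -> ctr[1]=1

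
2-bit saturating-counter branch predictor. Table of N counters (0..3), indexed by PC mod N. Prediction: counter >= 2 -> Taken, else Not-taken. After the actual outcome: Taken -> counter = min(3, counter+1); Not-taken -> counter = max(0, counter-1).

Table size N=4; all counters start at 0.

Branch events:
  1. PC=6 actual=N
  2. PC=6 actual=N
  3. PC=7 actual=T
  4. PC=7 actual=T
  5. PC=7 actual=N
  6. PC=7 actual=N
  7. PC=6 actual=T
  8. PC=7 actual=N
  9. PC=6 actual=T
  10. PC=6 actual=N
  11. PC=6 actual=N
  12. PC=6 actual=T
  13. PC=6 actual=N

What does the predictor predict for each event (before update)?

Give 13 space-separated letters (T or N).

Answer: N N N N T N N N N T N N N

Derivation:
Ev 1: PC=6 idx=2 pred=N actual=N -> ctr[2]=0
Ev 2: PC=6 idx=2 pred=N actual=N -> ctr[2]=0
Ev 3: PC=7 idx=3 pred=N actual=T -> ctr[3]=1
Ev 4: PC=7 idx=3 pred=N actual=T -> ctr[3]=2
Ev 5: PC=7 idx=3 pred=T actual=N -> ctr[3]=1
Ev 6: PC=7 idx=3 pred=N actual=N -> ctr[3]=0
Ev 7: PC=6 idx=2 pred=N actual=T -> ctr[2]=1
Ev 8: PC=7 idx=3 pred=N actual=N -> ctr[3]=0
Ev 9: PC=6 idx=2 pred=N actual=T -> ctr[2]=2
Ev 10: PC=6 idx=2 pred=T actual=N -> ctr[2]=1
Ev 11: PC=6 idx=2 pred=N actual=N -> ctr[2]=0
Ev 12: PC=6 idx=2 pred=N actual=T -> ctr[2]=1
Ev 13: PC=6 idx=2 pred=N actual=N -> ctr[2]=0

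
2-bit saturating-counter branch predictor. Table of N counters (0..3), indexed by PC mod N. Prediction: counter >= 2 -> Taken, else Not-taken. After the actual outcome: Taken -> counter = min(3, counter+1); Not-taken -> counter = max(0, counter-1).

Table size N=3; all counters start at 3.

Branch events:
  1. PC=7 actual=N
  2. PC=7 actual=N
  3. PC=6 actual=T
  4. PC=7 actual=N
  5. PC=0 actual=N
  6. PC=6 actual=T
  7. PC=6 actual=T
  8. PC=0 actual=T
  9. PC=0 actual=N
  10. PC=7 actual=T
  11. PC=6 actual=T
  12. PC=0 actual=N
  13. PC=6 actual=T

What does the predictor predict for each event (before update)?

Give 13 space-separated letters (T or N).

Answer: T T T N T T T T T N T T T

Derivation:
Ev 1: PC=7 idx=1 pred=T actual=N -> ctr[1]=2
Ev 2: PC=7 idx=1 pred=T actual=N -> ctr[1]=1
Ev 3: PC=6 idx=0 pred=T actual=T -> ctr[0]=3
Ev 4: PC=7 idx=1 pred=N actual=N -> ctr[1]=0
Ev 5: PC=0 idx=0 pred=T actual=N -> ctr[0]=2
Ev 6: PC=6 idx=0 pred=T actual=T -> ctr[0]=3
Ev 7: PC=6 idx=0 pred=T actual=T -> ctr[0]=3
Ev 8: PC=0 idx=0 pred=T actual=T -> ctr[0]=3
Ev 9: PC=0 idx=0 pred=T actual=N -> ctr[0]=2
Ev 10: PC=7 idx=1 pred=N actual=T -> ctr[1]=1
Ev 11: PC=6 idx=0 pred=T actual=T -> ctr[0]=3
Ev 12: PC=0 idx=0 pred=T actual=N -> ctr[0]=2
Ev 13: PC=6 idx=0 pred=T actual=T -> ctr[0]=3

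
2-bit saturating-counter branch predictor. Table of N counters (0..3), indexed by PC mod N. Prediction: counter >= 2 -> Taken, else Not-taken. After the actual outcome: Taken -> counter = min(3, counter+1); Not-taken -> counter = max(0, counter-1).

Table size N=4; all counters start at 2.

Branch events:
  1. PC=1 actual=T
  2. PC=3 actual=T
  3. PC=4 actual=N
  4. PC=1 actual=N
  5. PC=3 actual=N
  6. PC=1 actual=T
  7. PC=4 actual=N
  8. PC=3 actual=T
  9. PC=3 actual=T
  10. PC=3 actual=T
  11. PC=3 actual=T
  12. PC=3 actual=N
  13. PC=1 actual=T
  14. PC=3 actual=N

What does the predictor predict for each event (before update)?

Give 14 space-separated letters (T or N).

Ev 1: PC=1 idx=1 pred=T actual=T -> ctr[1]=3
Ev 2: PC=3 idx=3 pred=T actual=T -> ctr[3]=3
Ev 3: PC=4 idx=0 pred=T actual=N -> ctr[0]=1
Ev 4: PC=1 idx=1 pred=T actual=N -> ctr[1]=2
Ev 5: PC=3 idx=3 pred=T actual=N -> ctr[3]=2
Ev 6: PC=1 idx=1 pred=T actual=T -> ctr[1]=3
Ev 7: PC=4 idx=0 pred=N actual=N -> ctr[0]=0
Ev 8: PC=3 idx=3 pred=T actual=T -> ctr[3]=3
Ev 9: PC=3 idx=3 pred=T actual=T -> ctr[3]=3
Ev 10: PC=3 idx=3 pred=T actual=T -> ctr[3]=3
Ev 11: PC=3 idx=3 pred=T actual=T -> ctr[3]=3
Ev 12: PC=3 idx=3 pred=T actual=N -> ctr[3]=2
Ev 13: PC=1 idx=1 pred=T actual=T -> ctr[1]=3
Ev 14: PC=3 idx=3 pred=T actual=N -> ctr[3]=1

Answer: T T T T T T N T T T T T T T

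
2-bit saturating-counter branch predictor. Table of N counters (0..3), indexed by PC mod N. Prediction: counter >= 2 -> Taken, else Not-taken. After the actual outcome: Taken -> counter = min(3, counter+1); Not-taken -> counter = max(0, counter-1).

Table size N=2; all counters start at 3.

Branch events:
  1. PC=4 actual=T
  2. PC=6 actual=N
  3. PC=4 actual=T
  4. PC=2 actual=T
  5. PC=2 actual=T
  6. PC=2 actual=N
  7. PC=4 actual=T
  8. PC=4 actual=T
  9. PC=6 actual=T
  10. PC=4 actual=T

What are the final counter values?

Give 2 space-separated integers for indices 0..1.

Answer: 3 3

Derivation:
Ev 1: PC=4 idx=0 pred=T actual=T -> ctr[0]=3
Ev 2: PC=6 idx=0 pred=T actual=N -> ctr[0]=2
Ev 3: PC=4 idx=0 pred=T actual=T -> ctr[0]=3
Ev 4: PC=2 idx=0 pred=T actual=T -> ctr[0]=3
Ev 5: PC=2 idx=0 pred=T actual=T -> ctr[0]=3
Ev 6: PC=2 idx=0 pred=T actual=N -> ctr[0]=2
Ev 7: PC=4 idx=0 pred=T actual=T -> ctr[0]=3
Ev 8: PC=4 idx=0 pred=T actual=T -> ctr[0]=3
Ev 9: PC=6 idx=0 pred=T actual=T -> ctr[0]=3
Ev 10: PC=4 idx=0 pred=T actual=T -> ctr[0]=3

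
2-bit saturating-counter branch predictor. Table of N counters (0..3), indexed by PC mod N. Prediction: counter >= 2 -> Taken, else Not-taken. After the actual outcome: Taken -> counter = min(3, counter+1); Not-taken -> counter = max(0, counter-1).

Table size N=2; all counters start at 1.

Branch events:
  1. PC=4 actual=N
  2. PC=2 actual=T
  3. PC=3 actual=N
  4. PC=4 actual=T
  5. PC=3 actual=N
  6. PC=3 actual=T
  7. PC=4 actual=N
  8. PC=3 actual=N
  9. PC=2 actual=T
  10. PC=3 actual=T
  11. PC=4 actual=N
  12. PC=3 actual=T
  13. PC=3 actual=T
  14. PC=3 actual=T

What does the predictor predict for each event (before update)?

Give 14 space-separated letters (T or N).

Ev 1: PC=4 idx=0 pred=N actual=N -> ctr[0]=0
Ev 2: PC=2 idx=0 pred=N actual=T -> ctr[0]=1
Ev 3: PC=3 idx=1 pred=N actual=N -> ctr[1]=0
Ev 4: PC=4 idx=0 pred=N actual=T -> ctr[0]=2
Ev 5: PC=3 idx=1 pred=N actual=N -> ctr[1]=0
Ev 6: PC=3 idx=1 pred=N actual=T -> ctr[1]=1
Ev 7: PC=4 idx=0 pred=T actual=N -> ctr[0]=1
Ev 8: PC=3 idx=1 pred=N actual=N -> ctr[1]=0
Ev 9: PC=2 idx=0 pred=N actual=T -> ctr[0]=2
Ev 10: PC=3 idx=1 pred=N actual=T -> ctr[1]=1
Ev 11: PC=4 idx=0 pred=T actual=N -> ctr[0]=1
Ev 12: PC=3 idx=1 pred=N actual=T -> ctr[1]=2
Ev 13: PC=3 idx=1 pred=T actual=T -> ctr[1]=3
Ev 14: PC=3 idx=1 pred=T actual=T -> ctr[1]=3

Answer: N N N N N N T N N N T N T T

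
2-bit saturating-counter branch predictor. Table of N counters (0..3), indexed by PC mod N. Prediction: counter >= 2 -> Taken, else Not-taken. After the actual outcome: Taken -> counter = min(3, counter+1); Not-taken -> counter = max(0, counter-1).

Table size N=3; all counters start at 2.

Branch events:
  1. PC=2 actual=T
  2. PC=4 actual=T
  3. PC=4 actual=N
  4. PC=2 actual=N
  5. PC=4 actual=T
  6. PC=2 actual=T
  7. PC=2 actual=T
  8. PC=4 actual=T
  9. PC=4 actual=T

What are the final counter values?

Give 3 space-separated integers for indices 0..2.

Ev 1: PC=2 idx=2 pred=T actual=T -> ctr[2]=3
Ev 2: PC=4 idx=1 pred=T actual=T -> ctr[1]=3
Ev 3: PC=4 idx=1 pred=T actual=N -> ctr[1]=2
Ev 4: PC=2 idx=2 pred=T actual=N -> ctr[2]=2
Ev 5: PC=4 idx=1 pred=T actual=T -> ctr[1]=3
Ev 6: PC=2 idx=2 pred=T actual=T -> ctr[2]=3
Ev 7: PC=2 idx=2 pred=T actual=T -> ctr[2]=3
Ev 8: PC=4 idx=1 pred=T actual=T -> ctr[1]=3
Ev 9: PC=4 idx=1 pred=T actual=T -> ctr[1]=3

Answer: 2 3 3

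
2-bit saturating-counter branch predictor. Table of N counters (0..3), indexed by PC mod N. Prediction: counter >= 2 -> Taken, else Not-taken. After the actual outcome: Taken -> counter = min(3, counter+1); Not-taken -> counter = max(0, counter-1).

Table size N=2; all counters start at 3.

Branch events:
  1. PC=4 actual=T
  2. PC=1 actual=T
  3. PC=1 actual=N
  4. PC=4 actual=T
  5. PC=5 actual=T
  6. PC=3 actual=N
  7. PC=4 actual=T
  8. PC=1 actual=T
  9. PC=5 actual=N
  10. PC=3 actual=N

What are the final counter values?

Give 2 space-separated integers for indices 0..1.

Answer: 3 1

Derivation:
Ev 1: PC=4 idx=0 pred=T actual=T -> ctr[0]=3
Ev 2: PC=1 idx=1 pred=T actual=T -> ctr[1]=3
Ev 3: PC=1 idx=1 pred=T actual=N -> ctr[1]=2
Ev 4: PC=4 idx=0 pred=T actual=T -> ctr[0]=3
Ev 5: PC=5 idx=1 pred=T actual=T -> ctr[1]=3
Ev 6: PC=3 idx=1 pred=T actual=N -> ctr[1]=2
Ev 7: PC=4 idx=0 pred=T actual=T -> ctr[0]=3
Ev 8: PC=1 idx=1 pred=T actual=T -> ctr[1]=3
Ev 9: PC=5 idx=1 pred=T actual=N -> ctr[1]=2
Ev 10: PC=3 idx=1 pred=T actual=N -> ctr[1]=1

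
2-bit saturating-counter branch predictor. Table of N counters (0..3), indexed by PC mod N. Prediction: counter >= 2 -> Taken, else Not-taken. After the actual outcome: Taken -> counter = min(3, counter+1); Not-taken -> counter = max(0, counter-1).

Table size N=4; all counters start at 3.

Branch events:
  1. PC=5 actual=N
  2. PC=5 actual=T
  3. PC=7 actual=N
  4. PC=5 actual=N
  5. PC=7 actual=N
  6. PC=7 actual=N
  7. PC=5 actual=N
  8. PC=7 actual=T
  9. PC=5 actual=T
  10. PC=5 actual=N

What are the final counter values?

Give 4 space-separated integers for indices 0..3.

Ev 1: PC=5 idx=1 pred=T actual=N -> ctr[1]=2
Ev 2: PC=5 idx=1 pred=T actual=T -> ctr[1]=3
Ev 3: PC=7 idx=3 pred=T actual=N -> ctr[3]=2
Ev 4: PC=5 idx=1 pred=T actual=N -> ctr[1]=2
Ev 5: PC=7 idx=3 pred=T actual=N -> ctr[3]=1
Ev 6: PC=7 idx=3 pred=N actual=N -> ctr[3]=0
Ev 7: PC=5 idx=1 pred=T actual=N -> ctr[1]=1
Ev 8: PC=7 idx=3 pred=N actual=T -> ctr[3]=1
Ev 9: PC=5 idx=1 pred=N actual=T -> ctr[1]=2
Ev 10: PC=5 idx=1 pred=T actual=N -> ctr[1]=1

Answer: 3 1 3 1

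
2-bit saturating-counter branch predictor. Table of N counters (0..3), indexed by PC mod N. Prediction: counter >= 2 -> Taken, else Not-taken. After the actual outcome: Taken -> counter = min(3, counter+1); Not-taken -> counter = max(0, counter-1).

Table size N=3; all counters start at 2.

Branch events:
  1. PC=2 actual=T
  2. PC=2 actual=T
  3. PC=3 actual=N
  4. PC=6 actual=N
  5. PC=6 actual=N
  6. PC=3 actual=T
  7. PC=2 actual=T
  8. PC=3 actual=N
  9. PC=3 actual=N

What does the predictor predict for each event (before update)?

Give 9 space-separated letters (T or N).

Ev 1: PC=2 idx=2 pred=T actual=T -> ctr[2]=3
Ev 2: PC=2 idx=2 pred=T actual=T -> ctr[2]=3
Ev 3: PC=3 idx=0 pred=T actual=N -> ctr[0]=1
Ev 4: PC=6 idx=0 pred=N actual=N -> ctr[0]=0
Ev 5: PC=6 idx=0 pred=N actual=N -> ctr[0]=0
Ev 6: PC=3 idx=0 pred=N actual=T -> ctr[0]=1
Ev 7: PC=2 idx=2 pred=T actual=T -> ctr[2]=3
Ev 8: PC=3 idx=0 pred=N actual=N -> ctr[0]=0
Ev 9: PC=3 idx=0 pred=N actual=N -> ctr[0]=0

Answer: T T T N N N T N N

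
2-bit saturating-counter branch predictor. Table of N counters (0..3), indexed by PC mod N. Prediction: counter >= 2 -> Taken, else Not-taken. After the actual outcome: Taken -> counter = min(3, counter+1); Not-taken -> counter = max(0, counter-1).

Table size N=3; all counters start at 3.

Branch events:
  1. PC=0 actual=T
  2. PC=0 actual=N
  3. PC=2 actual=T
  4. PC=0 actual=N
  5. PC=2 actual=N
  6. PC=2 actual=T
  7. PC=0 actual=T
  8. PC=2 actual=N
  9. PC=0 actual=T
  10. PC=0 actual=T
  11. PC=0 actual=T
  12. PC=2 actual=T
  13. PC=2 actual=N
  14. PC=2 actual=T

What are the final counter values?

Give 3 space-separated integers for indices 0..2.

Ev 1: PC=0 idx=0 pred=T actual=T -> ctr[0]=3
Ev 2: PC=0 idx=0 pred=T actual=N -> ctr[0]=2
Ev 3: PC=2 idx=2 pred=T actual=T -> ctr[2]=3
Ev 4: PC=0 idx=0 pred=T actual=N -> ctr[0]=1
Ev 5: PC=2 idx=2 pred=T actual=N -> ctr[2]=2
Ev 6: PC=2 idx=2 pred=T actual=T -> ctr[2]=3
Ev 7: PC=0 idx=0 pred=N actual=T -> ctr[0]=2
Ev 8: PC=2 idx=2 pred=T actual=N -> ctr[2]=2
Ev 9: PC=0 idx=0 pred=T actual=T -> ctr[0]=3
Ev 10: PC=0 idx=0 pred=T actual=T -> ctr[0]=3
Ev 11: PC=0 idx=0 pred=T actual=T -> ctr[0]=3
Ev 12: PC=2 idx=2 pred=T actual=T -> ctr[2]=3
Ev 13: PC=2 idx=2 pred=T actual=N -> ctr[2]=2
Ev 14: PC=2 idx=2 pred=T actual=T -> ctr[2]=3

Answer: 3 3 3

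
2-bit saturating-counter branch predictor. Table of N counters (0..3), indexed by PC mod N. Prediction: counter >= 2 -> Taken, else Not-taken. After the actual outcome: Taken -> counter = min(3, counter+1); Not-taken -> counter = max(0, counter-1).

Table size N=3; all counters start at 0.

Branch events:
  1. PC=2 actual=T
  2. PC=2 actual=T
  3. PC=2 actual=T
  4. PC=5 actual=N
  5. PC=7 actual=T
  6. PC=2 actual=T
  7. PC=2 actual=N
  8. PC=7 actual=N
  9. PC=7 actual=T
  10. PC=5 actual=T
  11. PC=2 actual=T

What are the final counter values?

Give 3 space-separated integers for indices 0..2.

Ev 1: PC=2 idx=2 pred=N actual=T -> ctr[2]=1
Ev 2: PC=2 idx=2 pred=N actual=T -> ctr[2]=2
Ev 3: PC=2 idx=2 pred=T actual=T -> ctr[2]=3
Ev 4: PC=5 idx=2 pred=T actual=N -> ctr[2]=2
Ev 5: PC=7 idx=1 pred=N actual=T -> ctr[1]=1
Ev 6: PC=2 idx=2 pred=T actual=T -> ctr[2]=3
Ev 7: PC=2 idx=2 pred=T actual=N -> ctr[2]=2
Ev 8: PC=7 idx=1 pred=N actual=N -> ctr[1]=0
Ev 9: PC=7 idx=1 pred=N actual=T -> ctr[1]=1
Ev 10: PC=5 idx=2 pred=T actual=T -> ctr[2]=3
Ev 11: PC=2 idx=2 pred=T actual=T -> ctr[2]=3

Answer: 0 1 3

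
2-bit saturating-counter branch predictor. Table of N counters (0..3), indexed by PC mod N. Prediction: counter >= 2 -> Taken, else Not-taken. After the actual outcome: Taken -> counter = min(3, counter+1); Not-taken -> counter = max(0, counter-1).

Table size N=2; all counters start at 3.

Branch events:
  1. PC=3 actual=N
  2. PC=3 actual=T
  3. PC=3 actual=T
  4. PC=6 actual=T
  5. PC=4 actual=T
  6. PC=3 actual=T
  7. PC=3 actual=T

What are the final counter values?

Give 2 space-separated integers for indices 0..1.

Ev 1: PC=3 idx=1 pred=T actual=N -> ctr[1]=2
Ev 2: PC=3 idx=1 pred=T actual=T -> ctr[1]=3
Ev 3: PC=3 idx=1 pred=T actual=T -> ctr[1]=3
Ev 4: PC=6 idx=0 pred=T actual=T -> ctr[0]=3
Ev 5: PC=4 idx=0 pred=T actual=T -> ctr[0]=3
Ev 6: PC=3 idx=1 pred=T actual=T -> ctr[1]=3
Ev 7: PC=3 idx=1 pred=T actual=T -> ctr[1]=3

Answer: 3 3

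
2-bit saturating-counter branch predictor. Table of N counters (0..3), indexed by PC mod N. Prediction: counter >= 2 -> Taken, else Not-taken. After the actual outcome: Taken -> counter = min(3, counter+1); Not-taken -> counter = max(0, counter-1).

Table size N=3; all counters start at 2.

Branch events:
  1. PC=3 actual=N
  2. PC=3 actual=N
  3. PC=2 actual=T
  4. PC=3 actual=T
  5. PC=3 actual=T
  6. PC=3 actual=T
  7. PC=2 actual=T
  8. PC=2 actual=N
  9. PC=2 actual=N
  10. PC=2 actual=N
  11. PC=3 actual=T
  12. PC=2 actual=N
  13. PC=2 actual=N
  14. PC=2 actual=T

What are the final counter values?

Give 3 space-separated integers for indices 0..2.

Answer: 3 2 1

Derivation:
Ev 1: PC=3 idx=0 pred=T actual=N -> ctr[0]=1
Ev 2: PC=3 idx=0 pred=N actual=N -> ctr[0]=0
Ev 3: PC=2 idx=2 pred=T actual=T -> ctr[2]=3
Ev 4: PC=3 idx=0 pred=N actual=T -> ctr[0]=1
Ev 5: PC=3 idx=0 pred=N actual=T -> ctr[0]=2
Ev 6: PC=3 idx=0 pred=T actual=T -> ctr[0]=3
Ev 7: PC=2 idx=2 pred=T actual=T -> ctr[2]=3
Ev 8: PC=2 idx=2 pred=T actual=N -> ctr[2]=2
Ev 9: PC=2 idx=2 pred=T actual=N -> ctr[2]=1
Ev 10: PC=2 idx=2 pred=N actual=N -> ctr[2]=0
Ev 11: PC=3 idx=0 pred=T actual=T -> ctr[0]=3
Ev 12: PC=2 idx=2 pred=N actual=N -> ctr[2]=0
Ev 13: PC=2 idx=2 pred=N actual=N -> ctr[2]=0
Ev 14: PC=2 idx=2 pred=N actual=T -> ctr[2]=1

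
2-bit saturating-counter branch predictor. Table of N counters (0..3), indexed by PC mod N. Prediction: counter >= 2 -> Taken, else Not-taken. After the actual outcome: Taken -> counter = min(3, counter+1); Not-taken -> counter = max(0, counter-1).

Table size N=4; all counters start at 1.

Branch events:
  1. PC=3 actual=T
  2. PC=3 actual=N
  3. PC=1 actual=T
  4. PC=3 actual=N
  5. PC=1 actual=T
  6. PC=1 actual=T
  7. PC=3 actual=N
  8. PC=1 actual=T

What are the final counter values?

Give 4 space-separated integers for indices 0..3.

Ev 1: PC=3 idx=3 pred=N actual=T -> ctr[3]=2
Ev 2: PC=3 idx=3 pred=T actual=N -> ctr[3]=1
Ev 3: PC=1 idx=1 pred=N actual=T -> ctr[1]=2
Ev 4: PC=3 idx=3 pred=N actual=N -> ctr[3]=0
Ev 5: PC=1 idx=1 pred=T actual=T -> ctr[1]=3
Ev 6: PC=1 idx=1 pred=T actual=T -> ctr[1]=3
Ev 7: PC=3 idx=3 pred=N actual=N -> ctr[3]=0
Ev 8: PC=1 idx=1 pred=T actual=T -> ctr[1]=3

Answer: 1 3 1 0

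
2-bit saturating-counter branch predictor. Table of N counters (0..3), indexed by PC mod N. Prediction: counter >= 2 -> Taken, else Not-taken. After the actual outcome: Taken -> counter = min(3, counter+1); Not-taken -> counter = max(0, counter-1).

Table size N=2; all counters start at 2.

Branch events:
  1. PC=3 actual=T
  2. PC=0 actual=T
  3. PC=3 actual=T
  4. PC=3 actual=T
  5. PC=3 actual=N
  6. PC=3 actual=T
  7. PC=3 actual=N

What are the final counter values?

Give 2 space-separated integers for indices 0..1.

Ev 1: PC=3 idx=1 pred=T actual=T -> ctr[1]=3
Ev 2: PC=0 idx=0 pred=T actual=T -> ctr[0]=3
Ev 3: PC=3 idx=1 pred=T actual=T -> ctr[1]=3
Ev 4: PC=3 idx=1 pred=T actual=T -> ctr[1]=3
Ev 5: PC=3 idx=1 pred=T actual=N -> ctr[1]=2
Ev 6: PC=3 idx=1 pred=T actual=T -> ctr[1]=3
Ev 7: PC=3 idx=1 pred=T actual=N -> ctr[1]=2

Answer: 3 2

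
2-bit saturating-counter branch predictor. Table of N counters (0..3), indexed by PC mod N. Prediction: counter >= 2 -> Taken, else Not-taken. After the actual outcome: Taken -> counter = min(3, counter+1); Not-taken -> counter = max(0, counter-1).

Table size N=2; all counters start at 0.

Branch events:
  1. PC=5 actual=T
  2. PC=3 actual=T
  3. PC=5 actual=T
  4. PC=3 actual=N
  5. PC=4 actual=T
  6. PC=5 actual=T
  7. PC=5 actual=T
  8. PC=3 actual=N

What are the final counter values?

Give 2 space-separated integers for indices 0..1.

Ev 1: PC=5 idx=1 pred=N actual=T -> ctr[1]=1
Ev 2: PC=3 idx=1 pred=N actual=T -> ctr[1]=2
Ev 3: PC=5 idx=1 pred=T actual=T -> ctr[1]=3
Ev 4: PC=3 idx=1 pred=T actual=N -> ctr[1]=2
Ev 5: PC=4 idx=0 pred=N actual=T -> ctr[0]=1
Ev 6: PC=5 idx=1 pred=T actual=T -> ctr[1]=3
Ev 7: PC=5 idx=1 pred=T actual=T -> ctr[1]=3
Ev 8: PC=3 idx=1 pred=T actual=N -> ctr[1]=2

Answer: 1 2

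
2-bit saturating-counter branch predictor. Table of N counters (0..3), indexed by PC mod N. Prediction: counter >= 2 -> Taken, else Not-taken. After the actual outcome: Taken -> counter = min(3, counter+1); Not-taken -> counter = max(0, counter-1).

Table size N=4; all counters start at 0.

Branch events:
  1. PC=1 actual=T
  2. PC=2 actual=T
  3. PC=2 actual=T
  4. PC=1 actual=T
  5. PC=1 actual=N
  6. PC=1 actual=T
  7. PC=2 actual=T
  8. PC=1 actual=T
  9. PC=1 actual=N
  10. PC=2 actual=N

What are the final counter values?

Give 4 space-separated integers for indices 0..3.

Answer: 0 2 2 0

Derivation:
Ev 1: PC=1 idx=1 pred=N actual=T -> ctr[1]=1
Ev 2: PC=2 idx=2 pred=N actual=T -> ctr[2]=1
Ev 3: PC=2 idx=2 pred=N actual=T -> ctr[2]=2
Ev 4: PC=1 idx=1 pred=N actual=T -> ctr[1]=2
Ev 5: PC=1 idx=1 pred=T actual=N -> ctr[1]=1
Ev 6: PC=1 idx=1 pred=N actual=T -> ctr[1]=2
Ev 7: PC=2 idx=2 pred=T actual=T -> ctr[2]=3
Ev 8: PC=1 idx=1 pred=T actual=T -> ctr[1]=3
Ev 9: PC=1 idx=1 pred=T actual=N -> ctr[1]=2
Ev 10: PC=2 idx=2 pred=T actual=N -> ctr[2]=2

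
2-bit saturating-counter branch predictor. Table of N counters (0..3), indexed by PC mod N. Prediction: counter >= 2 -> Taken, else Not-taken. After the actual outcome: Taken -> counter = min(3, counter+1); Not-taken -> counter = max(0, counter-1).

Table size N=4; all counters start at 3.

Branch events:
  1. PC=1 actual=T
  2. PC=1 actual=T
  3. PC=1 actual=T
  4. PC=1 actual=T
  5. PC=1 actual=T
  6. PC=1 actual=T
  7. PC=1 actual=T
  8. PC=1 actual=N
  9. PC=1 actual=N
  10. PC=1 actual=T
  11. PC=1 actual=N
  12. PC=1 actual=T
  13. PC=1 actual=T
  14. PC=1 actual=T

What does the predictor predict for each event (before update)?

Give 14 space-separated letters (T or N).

Ev 1: PC=1 idx=1 pred=T actual=T -> ctr[1]=3
Ev 2: PC=1 idx=1 pred=T actual=T -> ctr[1]=3
Ev 3: PC=1 idx=1 pred=T actual=T -> ctr[1]=3
Ev 4: PC=1 idx=1 pred=T actual=T -> ctr[1]=3
Ev 5: PC=1 idx=1 pred=T actual=T -> ctr[1]=3
Ev 6: PC=1 idx=1 pred=T actual=T -> ctr[1]=3
Ev 7: PC=1 idx=1 pred=T actual=T -> ctr[1]=3
Ev 8: PC=1 idx=1 pred=T actual=N -> ctr[1]=2
Ev 9: PC=1 idx=1 pred=T actual=N -> ctr[1]=1
Ev 10: PC=1 idx=1 pred=N actual=T -> ctr[1]=2
Ev 11: PC=1 idx=1 pred=T actual=N -> ctr[1]=1
Ev 12: PC=1 idx=1 pred=N actual=T -> ctr[1]=2
Ev 13: PC=1 idx=1 pred=T actual=T -> ctr[1]=3
Ev 14: PC=1 idx=1 pred=T actual=T -> ctr[1]=3

Answer: T T T T T T T T T N T N T T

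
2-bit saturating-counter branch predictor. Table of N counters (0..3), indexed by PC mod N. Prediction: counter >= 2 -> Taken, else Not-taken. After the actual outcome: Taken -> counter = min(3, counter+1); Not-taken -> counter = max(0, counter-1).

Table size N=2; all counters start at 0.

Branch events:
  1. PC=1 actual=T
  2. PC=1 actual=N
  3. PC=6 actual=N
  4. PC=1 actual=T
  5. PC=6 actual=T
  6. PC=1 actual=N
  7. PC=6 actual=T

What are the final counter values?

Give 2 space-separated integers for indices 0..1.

Ev 1: PC=1 idx=1 pred=N actual=T -> ctr[1]=1
Ev 2: PC=1 idx=1 pred=N actual=N -> ctr[1]=0
Ev 3: PC=6 idx=0 pred=N actual=N -> ctr[0]=0
Ev 4: PC=1 idx=1 pred=N actual=T -> ctr[1]=1
Ev 5: PC=6 idx=0 pred=N actual=T -> ctr[0]=1
Ev 6: PC=1 idx=1 pred=N actual=N -> ctr[1]=0
Ev 7: PC=6 idx=0 pred=N actual=T -> ctr[0]=2

Answer: 2 0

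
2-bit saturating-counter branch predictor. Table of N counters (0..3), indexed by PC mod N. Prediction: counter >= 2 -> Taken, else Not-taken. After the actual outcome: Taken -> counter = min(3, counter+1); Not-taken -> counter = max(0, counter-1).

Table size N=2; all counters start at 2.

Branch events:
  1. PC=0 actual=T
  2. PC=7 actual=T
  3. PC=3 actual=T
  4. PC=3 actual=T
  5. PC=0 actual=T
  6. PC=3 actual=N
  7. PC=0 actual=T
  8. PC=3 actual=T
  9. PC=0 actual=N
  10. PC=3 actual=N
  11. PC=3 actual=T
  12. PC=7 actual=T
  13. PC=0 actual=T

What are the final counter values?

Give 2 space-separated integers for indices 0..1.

Ev 1: PC=0 idx=0 pred=T actual=T -> ctr[0]=3
Ev 2: PC=7 idx=1 pred=T actual=T -> ctr[1]=3
Ev 3: PC=3 idx=1 pred=T actual=T -> ctr[1]=3
Ev 4: PC=3 idx=1 pred=T actual=T -> ctr[1]=3
Ev 5: PC=0 idx=0 pred=T actual=T -> ctr[0]=3
Ev 6: PC=3 idx=1 pred=T actual=N -> ctr[1]=2
Ev 7: PC=0 idx=0 pred=T actual=T -> ctr[0]=3
Ev 8: PC=3 idx=1 pred=T actual=T -> ctr[1]=3
Ev 9: PC=0 idx=0 pred=T actual=N -> ctr[0]=2
Ev 10: PC=3 idx=1 pred=T actual=N -> ctr[1]=2
Ev 11: PC=3 idx=1 pred=T actual=T -> ctr[1]=3
Ev 12: PC=7 idx=1 pred=T actual=T -> ctr[1]=3
Ev 13: PC=0 idx=0 pred=T actual=T -> ctr[0]=3

Answer: 3 3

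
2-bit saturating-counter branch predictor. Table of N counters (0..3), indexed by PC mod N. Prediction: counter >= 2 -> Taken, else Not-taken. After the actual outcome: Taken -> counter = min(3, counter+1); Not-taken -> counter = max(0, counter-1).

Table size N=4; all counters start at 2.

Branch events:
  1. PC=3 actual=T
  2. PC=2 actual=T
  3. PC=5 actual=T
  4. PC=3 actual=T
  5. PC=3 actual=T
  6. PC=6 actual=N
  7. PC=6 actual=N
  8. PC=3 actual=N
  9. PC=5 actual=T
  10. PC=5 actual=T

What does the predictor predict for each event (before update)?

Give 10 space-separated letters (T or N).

Ev 1: PC=3 idx=3 pred=T actual=T -> ctr[3]=3
Ev 2: PC=2 idx=2 pred=T actual=T -> ctr[2]=3
Ev 3: PC=5 idx=1 pred=T actual=T -> ctr[1]=3
Ev 4: PC=3 idx=3 pred=T actual=T -> ctr[3]=3
Ev 5: PC=3 idx=3 pred=T actual=T -> ctr[3]=3
Ev 6: PC=6 idx=2 pred=T actual=N -> ctr[2]=2
Ev 7: PC=6 idx=2 pred=T actual=N -> ctr[2]=1
Ev 8: PC=3 idx=3 pred=T actual=N -> ctr[3]=2
Ev 9: PC=5 idx=1 pred=T actual=T -> ctr[1]=3
Ev 10: PC=5 idx=1 pred=T actual=T -> ctr[1]=3

Answer: T T T T T T T T T T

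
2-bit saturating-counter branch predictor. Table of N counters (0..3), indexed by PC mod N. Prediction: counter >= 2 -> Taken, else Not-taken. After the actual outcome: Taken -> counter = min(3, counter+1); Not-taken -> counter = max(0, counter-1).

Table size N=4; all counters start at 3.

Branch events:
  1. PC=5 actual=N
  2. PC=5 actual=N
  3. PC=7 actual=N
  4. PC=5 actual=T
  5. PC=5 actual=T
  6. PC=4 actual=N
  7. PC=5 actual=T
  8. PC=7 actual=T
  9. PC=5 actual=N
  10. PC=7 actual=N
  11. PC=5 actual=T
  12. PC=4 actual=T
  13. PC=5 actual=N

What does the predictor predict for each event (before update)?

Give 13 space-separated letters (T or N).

Answer: T T T N T T T T T T T T T

Derivation:
Ev 1: PC=5 idx=1 pred=T actual=N -> ctr[1]=2
Ev 2: PC=5 idx=1 pred=T actual=N -> ctr[1]=1
Ev 3: PC=7 idx=3 pred=T actual=N -> ctr[3]=2
Ev 4: PC=5 idx=1 pred=N actual=T -> ctr[1]=2
Ev 5: PC=5 idx=1 pred=T actual=T -> ctr[1]=3
Ev 6: PC=4 idx=0 pred=T actual=N -> ctr[0]=2
Ev 7: PC=5 idx=1 pred=T actual=T -> ctr[1]=3
Ev 8: PC=7 idx=3 pred=T actual=T -> ctr[3]=3
Ev 9: PC=5 idx=1 pred=T actual=N -> ctr[1]=2
Ev 10: PC=7 idx=3 pred=T actual=N -> ctr[3]=2
Ev 11: PC=5 idx=1 pred=T actual=T -> ctr[1]=3
Ev 12: PC=4 idx=0 pred=T actual=T -> ctr[0]=3
Ev 13: PC=5 idx=1 pred=T actual=N -> ctr[1]=2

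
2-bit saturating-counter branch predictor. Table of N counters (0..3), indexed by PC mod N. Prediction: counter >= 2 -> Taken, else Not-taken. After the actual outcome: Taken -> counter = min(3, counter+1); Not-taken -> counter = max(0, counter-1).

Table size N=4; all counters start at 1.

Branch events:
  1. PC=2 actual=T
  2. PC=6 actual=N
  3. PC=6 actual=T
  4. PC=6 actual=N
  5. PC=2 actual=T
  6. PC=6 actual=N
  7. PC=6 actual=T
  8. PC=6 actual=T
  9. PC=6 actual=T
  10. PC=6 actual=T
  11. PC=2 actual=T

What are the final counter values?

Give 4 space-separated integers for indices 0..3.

Answer: 1 1 3 1

Derivation:
Ev 1: PC=2 idx=2 pred=N actual=T -> ctr[2]=2
Ev 2: PC=6 idx=2 pred=T actual=N -> ctr[2]=1
Ev 3: PC=6 idx=2 pred=N actual=T -> ctr[2]=2
Ev 4: PC=6 idx=2 pred=T actual=N -> ctr[2]=1
Ev 5: PC=2 idx=2 pred=N actual=T -> ctr[2]=2
Ev 6: PC=6 idx=2 pred=T actual=N -> ctr[2]=1
Ev 7: PC=6 idx=2 pred=N actual=T -> ctr[2]=2
Ev 8: PC=6 idx=2 pred=T actual=T -> ctr[2]=3
Ev 9: PC=6 idx=2 pred=T actual=T -> ctr[2]=3
Ev 10: PC=6 idx=2 pred=T actual=T -> ctr[2]=3
Ev 11: PC=2 idx=2 pred=T actual=T -> ctr[2]=3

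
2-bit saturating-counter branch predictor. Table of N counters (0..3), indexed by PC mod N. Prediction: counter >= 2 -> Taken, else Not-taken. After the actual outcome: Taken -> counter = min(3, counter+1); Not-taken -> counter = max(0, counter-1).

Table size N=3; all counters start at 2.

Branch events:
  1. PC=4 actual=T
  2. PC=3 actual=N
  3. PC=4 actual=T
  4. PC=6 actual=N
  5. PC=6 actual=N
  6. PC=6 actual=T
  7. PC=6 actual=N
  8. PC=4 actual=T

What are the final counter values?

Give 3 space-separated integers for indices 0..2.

Ev 1: PC=4 idx=1 pred=T actual=T -> ctr[1]=3
Ev 2: PC=3 idx=0 pred=T actual=N -> ctr[0]=1
Ev 3: PC=4 idx=1 pred=T actual=T -> ctr[1]=3
Ev 4: PC=6 idx=0 pred=N actual=N -> ctr[0]=0
Ev 5: PC=6 idx=0 pred=N actual=N -> ctr[0]=0
Ev 6: PC=6 idx=0 pred=N actual=T -> ctr[0]=1
Ev 7: PC=6 idx=0 pred=N actual=N -> ctr[0]=0
Ev 8: PC=4 idx=1 pred=T actual=T -> ctr[1]=3

Answer: 0 3 2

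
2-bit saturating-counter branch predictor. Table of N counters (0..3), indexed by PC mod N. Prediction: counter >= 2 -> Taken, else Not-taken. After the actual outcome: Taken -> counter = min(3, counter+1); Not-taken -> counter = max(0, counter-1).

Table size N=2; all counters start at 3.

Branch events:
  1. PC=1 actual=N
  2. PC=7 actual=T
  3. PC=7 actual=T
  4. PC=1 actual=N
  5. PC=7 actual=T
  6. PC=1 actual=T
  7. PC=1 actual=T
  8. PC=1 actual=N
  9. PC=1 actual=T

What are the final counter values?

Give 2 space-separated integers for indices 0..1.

Answer: 3 3

Derivation:
Ev 1: PC=1 idx=1 pred=T actual=N -> ctr[1]=2
Ev 2: PC=7 idx=1 pred=T actual=T -> ctr[1]=3
Ev 3: PC=7 idx=1 pred=T actual=T -> ctr[1]=3
Ev 4: PC=1 idx=1 pred=T actual=N -> ctr[1]=2
Ev 5: PC=7 idx=1 pred=T actual=T -> ctr[1]=3
Ev 6: PC=1 idx=1 pred=T actual=T -> ctr[1]=3
Ev 7: PC=1 idx=1 pred=T actual=T -> ctr[1]=3
Ev 8: PC=1 idx=1 pred=T actual=N -> ctr[1]=2
Ev 9: PC=1 idx=1 pred=T actual=T -> ctr[1]=3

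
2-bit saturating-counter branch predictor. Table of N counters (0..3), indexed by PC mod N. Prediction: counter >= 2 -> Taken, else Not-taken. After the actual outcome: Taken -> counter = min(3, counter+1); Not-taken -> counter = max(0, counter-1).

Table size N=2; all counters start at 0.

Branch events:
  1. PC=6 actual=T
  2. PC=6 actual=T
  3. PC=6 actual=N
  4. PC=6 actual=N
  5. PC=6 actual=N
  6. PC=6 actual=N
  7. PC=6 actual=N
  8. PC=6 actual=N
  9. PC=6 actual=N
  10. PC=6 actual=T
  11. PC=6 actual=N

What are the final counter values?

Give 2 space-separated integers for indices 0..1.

Ev 1: PC=6 idx=0 pred=N actual=T -> ctr[0]=1
Ev 2: PC=6 idx=0 pred=N actual=T -> ctr[0]=2
Ev 3: PC=6 idx=0 pred=T actual=N -> ctr[0]=1
Ev 4: PC=6 idx=0 pred=N actual=N -> ctr[0]=0
Ev 5: PC=6 idx=0 pred=N actual=N -> ctr[0]=0
Ev 6: PC=6 idx=0 pred=N actual=N -> ctr[0]=0
Ev 7: PC=6 idx=0 pred=N actual=N -> ctr[0]=0
Ev 8: PC=6 idx=0 pred=N actual=N -> ctr[0]=0
Ev 9: PC=6 idx=0 pred=N actual=N -> ctr[0]=0
Ev 10: PC=6 idx=0 pred=N actual=T -> ctr[0]=1
Ev 11: PC=6 idx=0 pred=N actual=N -> ctr[0]=0

Answer: 0 0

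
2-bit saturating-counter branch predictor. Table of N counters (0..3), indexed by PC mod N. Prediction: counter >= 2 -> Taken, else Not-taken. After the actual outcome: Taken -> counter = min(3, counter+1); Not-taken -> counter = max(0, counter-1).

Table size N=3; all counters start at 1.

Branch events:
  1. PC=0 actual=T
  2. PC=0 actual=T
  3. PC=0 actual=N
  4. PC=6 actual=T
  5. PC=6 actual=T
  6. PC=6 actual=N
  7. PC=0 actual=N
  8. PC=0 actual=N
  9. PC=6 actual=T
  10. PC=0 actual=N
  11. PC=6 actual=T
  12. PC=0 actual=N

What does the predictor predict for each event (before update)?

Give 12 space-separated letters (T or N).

Ev 1: PC=0 idx=0 pred=N actual=T -> ctr[0]=2
Ev 2: PC=0 idx=0 pred=T actual=T -> ctr[0]=3
Ev 3: PC=0 idx=0 pred=T actual=N -> ctr[0]=2
Ev 4: PC=6 idx=0 pred=T actual=T -> ctr[0]=3
Ev 5: PC=6 idx=0 pred=T actual=T -> ctr[0]=3
Ev 6: PC=6 idx=0 pred=T actual=N -> ctr[0]=2
Ev 7: PC=0 idx=0 pred=T actual=N -> ctr[0]=1
Ev 8: PC=0 idx=0 pred=N actual=N -> ctr[0]=0
Ev 9: PC=6 idx=0 pred=N actual=T -> ctr[0]=1
Ev 10: PC=0 idx=0 pred=N actual=N -> ctr[0]=0
Ev 11: PC=6 idx=0 pred=N actual=T -> ctr[0]=1
Ev 12: PC=0 idx=0 pred=N actual=N -> ctr[0]=0

Answer: N T T T T T T N N N N N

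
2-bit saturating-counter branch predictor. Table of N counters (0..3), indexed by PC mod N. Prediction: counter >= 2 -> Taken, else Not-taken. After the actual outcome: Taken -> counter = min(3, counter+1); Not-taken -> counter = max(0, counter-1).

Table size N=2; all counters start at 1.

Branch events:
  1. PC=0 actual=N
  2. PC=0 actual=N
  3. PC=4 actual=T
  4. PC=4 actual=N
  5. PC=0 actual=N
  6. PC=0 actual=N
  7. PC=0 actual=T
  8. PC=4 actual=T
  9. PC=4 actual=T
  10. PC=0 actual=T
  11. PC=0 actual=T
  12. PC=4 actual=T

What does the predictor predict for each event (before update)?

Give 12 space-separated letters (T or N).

Ev 1: PC=0 idx=0 pred=N actual=N -> ctr[0]=0
Ev 2: PC=0 idx=0 pred=N actual=N -> ctr[0]=0
Ev 3: PC=4 idx=0 pred=N actual=T -> ctr[0]=1
Ev 4: PC=4 idx=0 pred=N actual=N -> ctr[0]=0
Ev 5: PC=0 idx=0 pred=N actual=N -> ctr[0]=0
Ev 6: PC=0 idx=0 pred=N actual=N -> ctr[0]=0
Ev 7: PC=0 idx=0 pred=N actual=T -> ctr[0]=1
Ev 8: PC=4 idx=0 pred=N actual=T -> ctr[0]=2
Ev 9: PC=4 idx=0 pred=T actual=T -> ctr[0]=3
Ev 10: PC=0 idx=0 pred=T actual=T -> ctr[0]=3
Ev 11: PC=0 idx=0 pred=T actual=T -> ctr[0]=3
Ev 12: PC=4 idx=0 pred=T actual=T -> ctr[0]=3

Answer: N N N N N N N N T T T T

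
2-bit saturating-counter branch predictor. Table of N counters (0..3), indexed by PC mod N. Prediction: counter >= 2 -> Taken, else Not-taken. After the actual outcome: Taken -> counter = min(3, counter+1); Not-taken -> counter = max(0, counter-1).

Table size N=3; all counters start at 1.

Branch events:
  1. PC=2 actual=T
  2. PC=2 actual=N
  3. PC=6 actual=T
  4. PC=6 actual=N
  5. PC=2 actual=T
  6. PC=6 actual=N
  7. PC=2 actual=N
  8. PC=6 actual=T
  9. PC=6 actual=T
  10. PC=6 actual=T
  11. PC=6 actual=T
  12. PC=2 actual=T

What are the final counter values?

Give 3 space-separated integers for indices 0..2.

Ev 1: PC=2 idx=2 pred=N actual=T -> ctr[2]=2
Ev 2: PC=2 idx=2 pred=T actual=N -> ctr[2]=1
Ev 3: PC=6 idx=0 pred=N actual=T -> ctr[0]=2
Ev 4: PC=6 idx=0 pred=T actual=N -> ctr[0]=1
Ev 5: PC=2 idx=2 pred=N actual=T -> ctr[2]=2
Ev 6: PC=6 idx=0 pred=N actual=N -> ctr[0]=0
Ev 7: PC=2 idx=2 pred=T actual=N -> ctr[2]=1
Ev 8: PC=6 idx=0 pred=N actual=T -> ctr[0]=1
Ev 9: PC=6 idx=0 pred=N actual=T -> ctr[0]=2
Ev 10: PC=6 idx=0 pred=T actual=T -> ctr[0]=3
Ev 11: PC=6 idx=0 pred=T actual=T -> ctr[0]=3
Ev 12: PC=2 idx=2 pred=N actual=T -> ctr[2]=2

Answer: 3 1 2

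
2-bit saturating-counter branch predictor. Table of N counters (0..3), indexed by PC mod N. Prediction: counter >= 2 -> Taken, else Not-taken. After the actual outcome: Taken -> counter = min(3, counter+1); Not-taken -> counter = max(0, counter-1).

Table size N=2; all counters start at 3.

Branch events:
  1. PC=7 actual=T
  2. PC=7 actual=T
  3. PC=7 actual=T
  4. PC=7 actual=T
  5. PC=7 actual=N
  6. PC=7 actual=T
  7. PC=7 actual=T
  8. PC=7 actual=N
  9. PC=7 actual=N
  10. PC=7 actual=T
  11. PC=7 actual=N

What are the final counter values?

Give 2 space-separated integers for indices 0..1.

Ev 1: PC=7 idx=1 pred=T actual=T -> ctr[1]=3
Ev 2: PC=7 idx=1 pred=T actual=T -> ctr[1]=3
Ev 3: PC=7 idx=1 pred=T actual=T -> ctr[1]=3
Ev 4: PC=7 idx=1 pred=T actual=T -> ctr[1]=3
Ev 5: PC=7 idx=1 pred=T actual=N -> ctr[1]=2
Ev 6: PC=7 idx=1 pred=T actual=T -> ctr[1]=3
Ev 7: PC=7 idx=1 pred=T actual=T -> ctr[1]=3
Ev 8: PC=7 idx=1 pred=T actual=N -> ctr[1]=2
Ev 9: PC=7 idx=1 pred=T actual=N -> ctr[1]=1
Ev 10: PC=7 idx=1 pred=N actual=T -> ctr[1]=2
Ev 11: PC=7 idx=1 pred=T actual=N -> ctr[1]=1

Answer: 3 1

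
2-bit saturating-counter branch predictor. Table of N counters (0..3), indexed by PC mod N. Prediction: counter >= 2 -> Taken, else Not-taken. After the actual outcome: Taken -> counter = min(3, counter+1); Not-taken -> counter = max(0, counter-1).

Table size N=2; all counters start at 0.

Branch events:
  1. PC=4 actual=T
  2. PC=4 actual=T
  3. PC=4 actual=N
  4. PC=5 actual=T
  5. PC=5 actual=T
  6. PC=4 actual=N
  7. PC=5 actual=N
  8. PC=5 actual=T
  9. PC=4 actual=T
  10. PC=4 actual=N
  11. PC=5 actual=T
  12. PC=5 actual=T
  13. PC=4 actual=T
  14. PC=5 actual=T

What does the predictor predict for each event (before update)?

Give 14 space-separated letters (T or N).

Answer: N N T N N N T N N N T T N T

Derivation:
Ev 1: PC=4 idx=0 pred=N actual=T -> ctr[0]=1
Ev 2: PC=4 idx=0 pred=N actual=T -> ctr[0]=2
Ev 3: PC=4 idx=0 pred=T actual=N -> ctr[0]=1
Ev 4: PC=5 idx=1 pred=N actual=T -> ctr[1]=1
Ev 5: PC=5 idx=1 pred=N actual=T -> ctr[1]=2
Ev 6: PC=4 idx=0 pred=N actual=N -> ctr[0]=0
Ev 7: PC=5 idx=1 pred=T actual=N -> ctr[1]=1
Ev 8: PC=5 idx=1 pred=N actual=T -> ctr[1]=2
Ev 9: PC=4 idx=0 pred=N actual=T -> ctr[0]=1
Ev 10: PC=4 idx=0 pred=N actual=N -> ctr[0]=0
Ev 11: PC=5 idx=1 pred=T actual=T -> ctr[1]=3
Ev 12: PC=5 idx=1 pred=T actual=T -> ctr[1]=3
Ev 13: PC=4 idx=0 pred=N actual=T -> ctr[0]=1
Ev 14: PC=5 idx=1 pred=T actual=T -> ctr[1]=3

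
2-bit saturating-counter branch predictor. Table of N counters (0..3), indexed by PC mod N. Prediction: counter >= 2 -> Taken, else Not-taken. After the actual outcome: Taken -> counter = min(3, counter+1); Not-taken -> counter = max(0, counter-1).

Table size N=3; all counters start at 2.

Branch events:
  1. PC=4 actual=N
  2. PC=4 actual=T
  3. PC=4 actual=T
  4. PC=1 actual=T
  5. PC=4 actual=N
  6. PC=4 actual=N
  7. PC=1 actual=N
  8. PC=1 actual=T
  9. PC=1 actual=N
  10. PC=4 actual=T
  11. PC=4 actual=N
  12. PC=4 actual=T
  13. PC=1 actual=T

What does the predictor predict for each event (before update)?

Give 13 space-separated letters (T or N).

Ev 1: PC=4 idx=1 pred=T actual=N -> ctr[1]=1
Ev 2: PC=4 idx=1 pred=N actual=T -> ctr[1]=2
Ev 3: PC=4 idx=1 pred=T actual=T -> ctr[1]=3
Ev 4: PC=1 idx=1 pred=T actual=T -> ctr[1]=3
Ev 5: PC=4 idx=1 pred=T actual=N -> ctr[1]=2
Ev 6: PC=4 idx=1 pred=T actual=N -> ctr[1]=1
Ev 7: PC=1 idx=1 pred=N actual=N -> ctr[1]=0
Ev 8: PC=1 idx=1 pred=N actual=T -> ctr[1]=1
Ev 9: PC=1 idx=1 pred=N actual=N -> ctr[1]=0
Ev 10: PC=4 idx=1 pred=N actual=T -> ctr[1]=1
Ev 11: PC=4 idx=1 pred=N actual=N -> ctr[1]=0
Ev 12: PC=4 idx=1 pred=N actual=T -> ctr[1]=1
Ev 13: PC=1 idx=1 pred=N actual=T -> ctr[1]=2

Answer: T N T T T T N N N N N N N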